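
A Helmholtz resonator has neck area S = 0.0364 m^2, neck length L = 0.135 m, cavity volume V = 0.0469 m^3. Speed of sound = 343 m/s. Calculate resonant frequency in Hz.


Given values:
  S = 0.0364 m^2, L = 0.135 m, V = 0.0469 m^3, c = 343 m/s
Formula: f = (c / (2*pi)) * sqrt(S / (V * L))
Compute V * L = 0.0469 * 0.135 = 0.0063315
Compute S / (V * L) = 0.0364 / 0.0063315 = 5.749
Compute sqrt(5.749) = 2.397707
Compute c / (2*pi) = 343 / 6.283185 = 54.590148
f = 54.590148 * 2.397707 = 130.89

130.89 Hz


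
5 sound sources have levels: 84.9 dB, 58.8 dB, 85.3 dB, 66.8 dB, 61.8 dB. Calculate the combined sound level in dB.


Formula: L_total = 10 * log10( sum(10^(Li/10)) )
  Source 1: 10^(84.9/10) = 309029543.2514
  Source 2: 10^(58.8/10) = 758577.575
  Source 3: 10^(85.3/10) = 338844156.1392
  Source 4: 10^(66.8/10) = 4786300.9232
  Source 5: 10^(61.8/10) = 1513561.2484
Sum of linear values = 654932139.1372
L_total = 10 * log10(654932139.1372) = 88.16

88.16 dB


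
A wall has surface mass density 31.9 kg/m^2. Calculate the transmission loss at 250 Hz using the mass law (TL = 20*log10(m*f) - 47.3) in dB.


Given values:
  m = 31.9 kg/m^2, f = 250 Hz
Formula: TL = 20 * log10(m * f) - 47.3
Compute m * f = 31.9 * 250 = 7975.0
Compute log10(7975.0) = 3.901731
Compute 20 * 3.901731 = 78.0346
TL = 78.0346 - 47.3 = 30.73

30.73 dB


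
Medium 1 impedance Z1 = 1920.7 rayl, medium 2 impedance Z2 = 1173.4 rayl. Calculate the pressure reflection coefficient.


Given values:
  Z1 = 1920.7 rayl, Z2 = 1173.4 rayl
Formula: R = (Z2 - Z1) / (Z2 + Z1)
Numerator: Z2 - Z1 = 1173.4 - 1920.7 = -747.3
Denominator: Z2 + Z1 = 1173.4 + 1920.7 = 3094.1
R = -747.3 / 3094.1 = -0.2415

-0.2415


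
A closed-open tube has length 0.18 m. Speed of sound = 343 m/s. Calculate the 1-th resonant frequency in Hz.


Given values:
  Tube type: closed-open, L = 0.18 m, c = 343 m/s, n = 1
Formula: f_n = (2n - 1) * c / (4 * L)
Compute 2n - 1 = 2*1 - 1 = 1
Compute 4 * L = 4 * 0.18 = 0.72
f = 1 * 343 / 0.72
f = 476.39

476.39 Hz


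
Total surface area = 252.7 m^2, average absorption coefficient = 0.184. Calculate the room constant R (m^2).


Given values:
  S = 252.7 m^2, alpha = 0.184
Formula: R = S * alpha / (1 - alpha)
Numerator: 252.7 * 0.184 = 46.4968
Denominator: 1 - 0.184 = 0.816
R = 46.4968 / 0.816 = 56.98

56.98 m^2


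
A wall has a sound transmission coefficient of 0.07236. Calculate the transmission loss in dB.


Given values:
  tau = 0.07236
Formula: TL = 10 * log10(1 / tau)
Compute 1 / tau = 1 / 0.07236 = 13.8198
Compute log10(13.8198) = 1.140502
TL = 10 * 1.140502 = 11.41

11.41 dB


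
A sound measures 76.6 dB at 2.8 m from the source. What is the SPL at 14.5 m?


Given values:
  SPL1 = 76.6 dB, r1 = 2.8 m, r2 = 14.5 m
Formula: SPL2 = SPL1 - 20 * log10(r2 / r1)
Compute ratio: r2 / r1 = 14.5 / 2.8 = 5.1786
Compute log10: log10(5.1786) = 0.714212
Compute drop: 20 * 0.714212 = 14.2842
SPL2 = 76.6 - 14.2842 = 62.32

62.32 dB


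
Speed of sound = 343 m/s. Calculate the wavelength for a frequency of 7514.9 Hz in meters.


Given values:
  c = 343 m/s, f = 7514.9 Hz
Formula: lambda = c / f
lambda = 343 / 7514.9
lambda = 0.0456

0.0456 m


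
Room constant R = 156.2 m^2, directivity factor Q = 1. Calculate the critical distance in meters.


Given values:
  R = 156.2 m^2, Q = 1
Formula: d_c = 0.141 * sqrt(Q * R)
Compute Q * R = 1 * 156.2 = 156.2
Compute sqrt(156.2) = 12.498
d_c = 0.141 * 12.498 = 1.762

1.762 m


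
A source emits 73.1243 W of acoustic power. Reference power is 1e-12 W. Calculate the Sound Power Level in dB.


Given values:
  W = 73.1243 W
  W_ref = 1e-12 W
Formula: SWL = 10 * log10(W / W_ref)
Compute ratio: W / W_ref = 73124300000000
Compute log10: log10(73124300000000) = 13.864062
Multiply: SWL = 10 * 13.864062 = 138.64

138.64 dB


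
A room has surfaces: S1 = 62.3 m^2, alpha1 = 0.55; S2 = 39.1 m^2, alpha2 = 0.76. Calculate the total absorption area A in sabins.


Given surfaces:
  Surface 1: 62.3 * 0.55 = 34.265
  Surface 2: 39.1 * 0.76 = 29.716
Formula: A = sum(Si * alpha_i)
A = 34.265 + 29.716
A = 63.98

63.98 sabins


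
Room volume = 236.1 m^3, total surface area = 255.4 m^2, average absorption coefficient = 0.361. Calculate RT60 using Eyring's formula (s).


Given values:
  V = 236.1 m^3, S = 255.4 m^2, alpha = 0.361
Formula: RT60 = 0.161 * V / (-S * ln(1 - alpha))
Compute ln(1 - 0.361) = ln(0.639) = -0.447851
Denominator: -255.4 * -0.447851 = 114.3811
Numerator: 0.161 * 236.1 = 38.0121
RT60 = 38.0121 / 114.3811 = 0.332

0.332 s


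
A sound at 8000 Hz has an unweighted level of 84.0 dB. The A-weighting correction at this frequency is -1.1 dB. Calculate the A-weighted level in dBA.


Given values:
  SPL = 84.0 dB
  A-weighting at 8000 Hz = -1.1 dB
Formula: L_A = SPL + A_weight
L_A = 84.0 + (-1.1)
L_A = 82.9

82.9 dBA


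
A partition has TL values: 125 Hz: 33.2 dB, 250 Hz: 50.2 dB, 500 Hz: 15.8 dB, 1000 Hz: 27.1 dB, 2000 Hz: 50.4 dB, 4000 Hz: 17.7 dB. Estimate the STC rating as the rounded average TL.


Given TL values at each frequency:
  125 Hz: 33.2 dB
  250 Hz: 50.2 dB
  500 Hz: 15.8 dB
  1000 Hz: 27.1 dB
  2000 Hz: 50.4 dB
  4000 Hz: 17.7 dB
Formula: STC ~ round(average of TL values)
Sum = 33.2 + 50.2 + 15.8 + 27.1 + 50.4 + 17.7 = 194.4
Average = 194.4 / 6 = 32.4
Rounded: 32

32


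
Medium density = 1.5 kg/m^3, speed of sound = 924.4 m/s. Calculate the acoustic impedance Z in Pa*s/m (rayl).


Given values:
  rho = 1.5 kg/m^3
  c = 924.4 m/s
Formula: Z = rho * c
Z = 1.5 * 924.4
Z = 1386.6

1386.6 rayl


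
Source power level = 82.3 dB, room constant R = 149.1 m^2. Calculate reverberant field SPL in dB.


Given values:
  Lw = 82.3 dB, R = 149.1 m^2
Formula: SPL = Lw + 10 * log10(4 / R)
Compute 4 / R = 4 / 149.1 = 0.026828
Compute 10 * log10(0.026828) = -15.7141
SPL = 82.3 + (-15.7141) = 66.59

66.59 dB


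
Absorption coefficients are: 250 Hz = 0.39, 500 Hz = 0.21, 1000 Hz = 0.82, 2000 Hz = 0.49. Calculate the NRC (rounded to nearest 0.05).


Given values:
  a_250 = 0.39, a_500 = 0.21
  a_1000 = 0.82, a_2000 = 0.49
Formula: NRC = (a250 + a500 + a1000 + a2000) / 4
Sum = 0.39 + 0.21 + 0.82 + 0.49 = 1.91
NRC = 1.91 / 4 = 0.4775
Rounded to nearest 0.05: 0.5

0.5


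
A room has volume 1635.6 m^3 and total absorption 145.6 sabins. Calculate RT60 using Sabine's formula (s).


Given values:
  V = 1635.6 m^3
  A = 145.6 sabins
Formula: RT60 = 0.161 * V / A
Numerator: 0.161 * 1635.6 = 263.3316
RT60 = 263.3316 / 145.6 = 1.809

1.809 s


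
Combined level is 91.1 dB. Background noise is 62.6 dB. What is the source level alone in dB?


Given values:
  L_total = 91.1 dB, L_bg = 62.6 dB
Formula: L_source = 10 * log10(10^(L_total/10) - 10^(L_bg/10))
Convert to linear:
  10^(91.1/10) = 1288249551.6931
  10^(62.6/10) = 1819700.8586
Difference: 1288249551.6931 - 1819700.8586 = 1286429850.8345
L_source = 10 * log10(1286429850.8345) = 91.09

91.09 dB


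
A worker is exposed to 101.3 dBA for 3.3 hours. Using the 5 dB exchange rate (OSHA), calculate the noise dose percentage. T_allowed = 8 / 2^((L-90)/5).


Given values:
  L = 101.3 dBA, T = 3.3 hours
Formula: T_allowed = 8 / 2^((L - 90) / 5)
Compute exponent: (101.3 - 90) / 5 = 2.26
Compute 2^(2.26) = 4.789915
T_allowed = 8 / 4.789915 = 1.670176 hours
Dose = (T / T_allowed) * 100
Dose = (3.3 / 1.670176) * 100 = 197.58

197.58 %


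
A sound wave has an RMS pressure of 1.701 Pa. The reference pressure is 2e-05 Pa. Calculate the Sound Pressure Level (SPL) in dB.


Given values:
  p = 1.701 Pa
  p_ref = 2e-05 Pa
Formula: SPL = 20 * log10(p / p_ref)
Compute ratio: p / p_ref = 1.701 / 2e-05 = 85050
Compute log10: log10(85050) = 4.929674
Multiply: SPL = 20 * 4.929674 = 98.59

98.59 dB


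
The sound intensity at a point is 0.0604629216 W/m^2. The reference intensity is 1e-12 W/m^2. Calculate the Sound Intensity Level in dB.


Given values:
  I = 0.0604629216 W/m^2
  I_ref = 1e-12 W/m^2
Formula: SIL = 10 * log10(I / I_ref)
Compute ratio: I / I_ref = 60462921600
Compute log10: log10(60462921600) = 10.781489
Multiply: SIL = 10 * 10.781489 = 107.81

107.81 dB


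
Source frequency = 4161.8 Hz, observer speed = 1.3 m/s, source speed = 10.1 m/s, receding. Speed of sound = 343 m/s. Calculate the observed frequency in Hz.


Given values:
  f_s = 4161.8 Hz, v_o = 1.3 m/s, v_s = 10.1 m/s
  Direction: receding
Formula: f_o = f_s * (c - v_o) / (c + v_s)
Numerator: c - v_o = 343 - 1.3 = 341.7
Denominator: c + v_s = 343 + 10.1 = 353.1
f_o = 4161.8 * 341.7 / 353.1 = 4027.43

4027.43 Hz


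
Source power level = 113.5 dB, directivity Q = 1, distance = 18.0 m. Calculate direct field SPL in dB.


Given values:
  Lw = 113.5 dB, Q = 1, r = 18.0 m
Formula: SPL = Lw + 10 * log10(Q / (4 * pi * r^2))
Compute 4 * pi * r^2 = 4 * pi * 18.0^2 = 4071.5041
Compute Q / denom = 1 / 4071.5041 = 0.00024561
Compute 10 * log10(0.00024561) = -36.0975
SPL = 113.5 + (-36.0975) = 77.4

77.4 dB


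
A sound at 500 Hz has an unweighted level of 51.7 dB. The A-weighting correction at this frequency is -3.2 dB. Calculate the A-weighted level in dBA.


Given values:
  SPL = 51.7 dB
  A-weighting at 500 Hz = -3.2 dB
Formula: L_A = SPL + A_weight
L_A = 51.7 + (-3.2)
L_A = 48.5

48.5 dBA


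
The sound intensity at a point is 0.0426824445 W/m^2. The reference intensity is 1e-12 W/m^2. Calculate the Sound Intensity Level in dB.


Given values:
  I = 0.0426824445 W/m^2
  I_ref = 1e-12 W/m^2
Formula: SIL = 10 * log10(I / I_ref)
Compute ratio: I / I_ref = 42682444500
Compute log10: log10(42682444500) = 10.630249
Multiply: SIL = 10 * 10.630249 = 106.3

106.3 dB


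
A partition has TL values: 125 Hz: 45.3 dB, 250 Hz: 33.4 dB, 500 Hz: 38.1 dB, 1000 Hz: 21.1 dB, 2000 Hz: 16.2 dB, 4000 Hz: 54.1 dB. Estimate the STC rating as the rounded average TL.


Given TL values at each frequency:
  125 Hz: 45.3 dB
  250 Hz: 33.4 dB
  500 Hz: 38.1 dB
  1000 Hz: 21.1 dB
  2000 Hz: 16.2 dB
  4000 Hz: 54.1 dB
Formula: STC ~ round(average of TL values)
Sum = 45.3 + 33.4 + 38.1 + 21.1 + 16.2 + 54.1 = 208.2
Average = 208.2 / 6 = 34.7
Rounded: 35

35


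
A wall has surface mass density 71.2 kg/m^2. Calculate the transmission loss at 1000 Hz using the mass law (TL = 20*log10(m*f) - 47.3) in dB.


Given values:
  m = 71.2 kg/m^2, f = 1000 Hz
Formula: TL = 20 * log10(m * f) - 47.3
Compute m * f = 71.2 * 1000 = 71200.0
Compute log10(71200.0) = 4.85248
Compute 20 * 4.85248 = 97.0496
TL = 97.0496 - 47.3 = 49.75

49.75 dB


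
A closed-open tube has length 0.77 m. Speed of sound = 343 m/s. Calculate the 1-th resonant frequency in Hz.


Given values:
  Tube type: closed-open, L = 0.77 m, c = 343 m/s, n = 1
Formula: f_n = (2n - 1) * c / (4 * L)
Compute 2n - 1 = 2*1 - 1 = 1
Compute 4 * L = 4 * 0.77 = 3.08
f = 1 * 343 / 3.08
f = 111.36

111.36 Hz


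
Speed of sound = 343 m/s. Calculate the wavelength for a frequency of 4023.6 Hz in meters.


Given values:
  c = 343 m/s, f = 4023.6 Hz
Formula: lambda = c / f
lambda = 343 / 4023.6
lambda = 0.0852

0.0852 m


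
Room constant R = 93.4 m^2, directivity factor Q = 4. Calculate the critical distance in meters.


Given values:
  R = 93.4 m^2, Q = 4
Formula: d_c = 0.141 * sqrt(Q * R)
Compute Q * R = 4 * 93.4 = 373.6
Compute sqrt(373.6) = 19.3287
d_c = 0.141 * 19.3287 = 2.725

2.725 m


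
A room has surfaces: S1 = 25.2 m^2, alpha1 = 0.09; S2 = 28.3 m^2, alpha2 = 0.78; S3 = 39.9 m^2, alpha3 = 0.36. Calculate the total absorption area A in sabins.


Given surfaces:
  Surface 1: 25.2 * 0.09 = 2.268
  Surface 2: 28.3 * 0.78 = 22.074
  Surface 3: 39.9 * 0.36 = 14.364
Formula: A = sum(Si * alpha_i)
A = 2.268 + 22.074 + 14.364
A = 38.71

38.71 sabins


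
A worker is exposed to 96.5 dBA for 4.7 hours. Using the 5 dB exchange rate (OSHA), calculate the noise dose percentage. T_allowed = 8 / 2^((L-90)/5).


Given values:
  L = 96.5 dBA, T = 4.7 hours
Formula: T_allowed = 8 / 2^((L - 90) / 5)
Compute exponent: (96.5 - 90) / 5 = 1.3
Compute 2^(1.3) = 2.462289
T_allowed = 8 / 2.462289 = 3.249009 hours
Dose = (T / T_allowed) * 100
Dose = (4.7 / 3.249009) * 100 = 144.66

144.66 %


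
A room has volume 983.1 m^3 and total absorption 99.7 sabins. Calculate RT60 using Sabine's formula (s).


Given values:
  V = 983.1 m^3
  A = 99.7 sabins
Formula: RT60 = 0.161 * V / A
Numerator: 0.161 * 983.1 = 158.2791
RT60 = 158.2791 / 99.7 = 1.588

1.588 s


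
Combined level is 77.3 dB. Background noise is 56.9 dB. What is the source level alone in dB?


Given values:
  L_total = 77.3 dB, L_bg = 56.9 dB
Formula: L_source = 10 * log10(10^(L_total/10) - 10^(L_bg/10))
Convert to linear:
  10^(77.3/10) = 53703179.637
  10^(56.9/10) = 489778.8194
Difference: 53703179.637 - 489778.8194 = 53213400.8176
L_source = 10 * log10(53213400.8176) = 77.26

77.26 dB


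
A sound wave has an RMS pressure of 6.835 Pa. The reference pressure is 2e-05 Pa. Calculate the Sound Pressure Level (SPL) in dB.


Given values:
  p = 6.835 Pa
  p_ref = 2e-05 Pa
Formula: SPL = 20 * log10(p / p_ref)
Compute ratio: p / p_ref = 6.835 / 2e-05 = 341750
Compute log10: log10(341750) = 5.533709
Multiply: SPL = 20 * 5.533709 = 110.67

110.67 dB


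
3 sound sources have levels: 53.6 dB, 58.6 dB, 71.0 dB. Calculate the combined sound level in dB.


Formula: L_total = 10 * log10( sum(10^(Li/10)) )
  Source 1: 10^(53.6/10) = 229086.7653
  Source 2: 10^(58.6/10) = 724435.9601
  Source 3: 10^(71.0/10) = 12589254.1179
Sum of linear values = 13542776.8433
L_total = 10 * log10(13542776.8433) = 71.32

71.32 dB


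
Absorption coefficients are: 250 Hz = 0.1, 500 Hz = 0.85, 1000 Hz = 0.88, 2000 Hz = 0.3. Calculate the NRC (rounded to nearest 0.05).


Given values:
  a_250 = 0.1, a_500 = 0.85
  a_1000 = 0.88, a_2000 = 0.3
Formula: NRC = (a250 + a500 + a1000 + a2000) / 4
Sum = 0.1 + 0.85 + 0.88 + 0.3 = 2.13
NRC = 2.13 / 4 = 0.5325
Rounded to nearest 0.05: 0.55

0.55


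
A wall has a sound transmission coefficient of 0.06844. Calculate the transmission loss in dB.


Given values:
  tau = 0.06844
Formula: TL = 10 * log10(1 / tau)
Compute 1 / tau = 1 / 0.06844 = 14.6113
Compute log10(14.6113) = 1.164689
TL = 10 * 1.164689 = 11.65

11.65 dB


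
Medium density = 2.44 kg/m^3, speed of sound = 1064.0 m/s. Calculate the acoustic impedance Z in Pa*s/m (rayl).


Given values:
  rho = 2.44 kg/m^3
  c = 1064.0 m/s
Formula: Z = rho * c
Z = 2.44 * 1064.0
Z = 2596.16

2596.16 rayl


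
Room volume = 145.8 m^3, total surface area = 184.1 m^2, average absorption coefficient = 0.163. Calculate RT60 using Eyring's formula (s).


Given values:
  V = 145.8 m^3, S = 184.1 m^2, alpha = 0.163
Formula: RT60 = 0.161 * V / (-S * ln(1 - alpha))
Compute ln(1 - 0.163) = ln(0.837) = -0.177931
Denominator: -184.1 * -0.177931 = 32.7571
Numerator: 0.161 * 145.8 = 23.4738
RT60 = 23.4738 / 32.7571 = 0.717

0.717 s


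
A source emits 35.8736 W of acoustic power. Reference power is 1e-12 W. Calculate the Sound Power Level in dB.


Given values:
  W = 35.8736 W
  W_ref = 1e-12 W
Formula: SWL = 10 * log10(W / W_ref)
Compute ratio: W / W_ref = 35873600000000
Compute log10: log10(35873600000000) = 13.554775
Multiply: SWL = 10 * 13.554775 = 135.55

135.55 dB


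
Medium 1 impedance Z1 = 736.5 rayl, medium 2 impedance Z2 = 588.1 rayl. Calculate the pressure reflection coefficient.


Given values:
  Z1 = 736.5 rayl, Z2 = 588.1 rayl
Formula: R = (Z2 - Z1) / (Z2 + Z1)
Numerator: Z2 - Z1 = 588.1 - 736.5 = -148.4
Denominator: Z2 + Z1 = 588.1 + 736.5 = 1324.6
R = -148.4 / 1324.6 = -0.112

-0.112


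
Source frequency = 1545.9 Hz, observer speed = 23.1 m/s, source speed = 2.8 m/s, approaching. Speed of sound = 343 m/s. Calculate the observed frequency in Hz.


Given values:
  f_s = 1545.9 Hz, v_o = 23.1 m/s, v_s = 2.8 m/s
  Direction: approaching
Formula: f_o = f_s * (c + v_o) / (c - v_s)
Numerator: c + v_o = 343 + 23.1 = 366.1
Denominator: c - v_s = 343 - 2.8 = 340.2
f_o = 1545.9 * 366.1 / 340.2 = 1663.59

1663.59 Hz


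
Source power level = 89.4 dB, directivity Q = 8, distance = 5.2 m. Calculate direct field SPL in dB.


Given values:
  Lw = 89.4 dB, Q = 8, r = 5.2 m
Formula: SPL = Lw + 10 * log10(Q / (4 * pi * r^2))
Compute 4 * pi * r^2 = 4 * pi * 5.2^2 = 339.7947
Compute Q / denom = 8 / 339.7947 = 0.02354363
Compute 10 * log10(0.02354363) = -16.2813
SPL = 89.4 + (-16.2813) = 73.12

73.12 dB


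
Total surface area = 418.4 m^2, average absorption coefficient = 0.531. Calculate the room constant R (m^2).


Given values:
  S = 418.4 m^2, alpha = 0.531
Formula: R = S * alpha / (1 - alpha)
Numerator: 418.4 * 0.531 = 222.1704
Denominator: 1 - 0.531 = 0.469
R = 222.1704 / 0.469 = 473.71

473.71 m^2


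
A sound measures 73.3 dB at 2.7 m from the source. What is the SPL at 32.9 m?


Given values:
  SPL1 = 73.3 dB, r1 = 2.7 m, r2 = 32.9 m
Formula: SPL2 = SPL1 - 20 * log10(r2 / r1)
Compute ratio: r2 / r1 = 32.9 / 2.7 = 12.1852
Compute log10: log10(12.1852) = 1.085833
Compute drop: 20 * 1.085833 = 21.7167
SPL2 = 73.3 - 21.7167 = 51.58

51.58 dB


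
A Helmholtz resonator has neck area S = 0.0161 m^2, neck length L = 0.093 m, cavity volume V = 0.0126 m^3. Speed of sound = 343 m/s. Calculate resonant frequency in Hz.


Given values:
  S = 0.0161 m^2, L = 0.093 m, V = 0.0126 m^3, c = 343 m/s
Formula: f = (c / (2*pi)) * sqrt(S / (V * L))
Compute V * L = 0.0126 * 0.093 = 0.0011718
Compute S / (V * L) = 0.0161 / 0.0011718 = 13.7395
Compute sqrt(13.7395) = 3.706683
Compute c / (2*pi) = 343 / 6.283185 = 54.590148
f = 54.590148 * 3.706683 = 202.35

202.35 Hz


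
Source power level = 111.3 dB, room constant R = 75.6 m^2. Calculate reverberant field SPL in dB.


Given values:
  Lw = 111.3 dB, R = 75.6 m^2
Formula: SPL = Lw + 10 * log10(4 / R)
Compute 4 / R = 4 / 75.6 = 0.05291
Compute 10 * log10(0.05291) = -12.7646
SPL = 111.3 + (-12.7646) = 98.54

98.54 dB


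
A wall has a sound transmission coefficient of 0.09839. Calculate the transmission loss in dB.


Given values:
  tau = 0.09839
Formula: TL = 10 * log10(1 / tau)
Compute 1 / tau = 1 / 0.09839 = 10.1636
Compute log10(10.1636) = 1.007048
TL = 10 * 1.007048 = 10.07

10.07 dB


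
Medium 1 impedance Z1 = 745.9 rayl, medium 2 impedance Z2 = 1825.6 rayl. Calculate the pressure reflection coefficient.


Given values:
  Z1 = 745.9 rayl, Z2 = 1825.6 rayl
Formula: R = (Z2 - Z1) / (Z2 + Z1)
Numerator: Z2 - Z1 = 1825.6 - 745.9 = 1079.7
Denominator: Z2 + Z1 = 1825.6 + 745.9 = 2571.5
R = 1079.7 / 2571.5 = 0.4199

0.4199


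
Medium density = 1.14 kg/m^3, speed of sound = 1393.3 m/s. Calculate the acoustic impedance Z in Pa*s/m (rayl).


Given values:
  rho = 1.14 kg/m^3
  c = 1393.3 m/s
Formula: Z = rho * c
Z = 1.14 * 1393.3
Z = 1588.36

1588.36 rayl


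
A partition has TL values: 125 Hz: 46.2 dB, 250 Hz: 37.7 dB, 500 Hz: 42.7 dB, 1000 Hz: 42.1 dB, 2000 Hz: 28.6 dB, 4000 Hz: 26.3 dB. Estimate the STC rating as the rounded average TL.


Given TL values at each frequency:
  125 Hz: 46.2 dB
  250 Hz: 37.7 dB
  500 Hz: 42.7 dB
  1000 Hz: 42.1 dB
  2000 Hz: 28.6 dB
  4000 Hz: 26.3 dB
Formula: STC ~ round(average of TL values)
Sum = 46.2 + 37.7 + 42.7 + 42.1 + 28.6 + 26.3 = 223.6
Average = 223.6 / 6 = 37.27
Rounded: 37

37


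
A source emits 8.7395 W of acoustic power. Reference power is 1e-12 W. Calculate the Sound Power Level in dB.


Given values:
  W = 8.7395 W
  W_ref = 1e-12 W
Formula: SWL = 10 * log10(W / W_ref)
Compute ratio: W / W_ref = 8739500000000
Compute log10: log10(8739500000000) = 12.941487
Multiply: SWL = 10 * 12.941487 = 129.41

129.41 dB


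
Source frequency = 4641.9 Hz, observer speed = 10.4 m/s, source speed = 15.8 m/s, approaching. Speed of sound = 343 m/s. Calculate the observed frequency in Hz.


Given values:
  f_s = 4641.9 Hz, v_o = 10.4 m/s, v_s = 15.8 m/s
  Direction: approaching
Formula: f_o = f_s * (c + v_o) / (c - v_s)
Numerator: c + v_o = 343 + 10.4 = 353.4
Denominator: c - v_s = 343 - 15.8 = 327.2
f_o = 4641.9 * 353.4 / 327.2 = 5013.59

5013.59 Hz


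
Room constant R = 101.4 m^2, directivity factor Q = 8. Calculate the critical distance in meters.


Given values:
  R = 101.4 m^2, Q = 8
Formula: d_c = 0.141 * sqrt(Q * R)
Compute Q * R = 8 * 101.4 = 811.2
Compute sqrt(811.2) = 28.4816
d_c = 0.141 * 28.4816 = 4.016

4.016 m


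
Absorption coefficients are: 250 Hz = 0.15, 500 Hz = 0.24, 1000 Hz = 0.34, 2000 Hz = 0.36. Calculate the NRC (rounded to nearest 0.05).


Given values:
  a_250 = 0.15, a_500 = 0.24
  a_1000 = 0.34, a_2000 = 0.36
Formula: NRC = (a250 + a500 + a1000 + a2000) / 4
Sum = 0.15 + 0.24 + 0.34 + 0.36 = 1.09
NRC = 1.09 / 4 = 0.2725
Rounded to nearest 0.05: 0.25

0.25


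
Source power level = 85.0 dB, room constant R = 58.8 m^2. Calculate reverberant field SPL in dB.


Given values:
  Lw = 85.0 dB, R = 58.8 m^2
Formula: SPL = Lw + 10 * log10(4 / R)
Compute 4 / R = 4 / 58.8 = 0.068027
Compute 10 * log10(0.068027) = -11.6732
SPL = 85.0 + (-11.6732) = 73.33

73.33 dB


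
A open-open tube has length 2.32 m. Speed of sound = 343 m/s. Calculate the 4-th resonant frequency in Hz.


Given values:
  Tube type: open-open, L = 2.32 m, c = 343 m/s, n = 4
Formula: f_n = n * c / (2 * L)
Compute 2 * L = 2 * 2.32 = 4.64
f = 4 * 343 / 4.64
f = 295.69

295.69 Hz


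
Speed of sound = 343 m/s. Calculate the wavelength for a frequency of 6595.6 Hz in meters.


Given values:
  c = 343 m/s, f = 6595.6 Hz
Formula: lambda = c / f
lambda = 343 / 6595.6
lambda = 0.052

0.052 m


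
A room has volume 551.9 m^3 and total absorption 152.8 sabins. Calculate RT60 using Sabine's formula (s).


Given values:
  V = 551.9 m^3
  A = 152.8 sabins
Formula: RT60 = 0.161 * V / A
Numerator: 0.161 * 551.9 = 88.8559
RT60 = 88.8559 / 152.8 = 0.582

0.582 s


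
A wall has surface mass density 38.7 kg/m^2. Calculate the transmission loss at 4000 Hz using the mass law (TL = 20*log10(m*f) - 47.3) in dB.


Given values:
  m = 38.7 kg/m^2, f = 4000 Hz
Formula: TL = 20 * log10(m * f) - 47.3
Compute m * f = 38.7 * 4000 = 154800.0
Compute log10(154800.0) = 5.189771
Compute 20 * 5.189771 = 103.7954
TL = 103.7954 - 47.3 = 56.5

56.5 dB


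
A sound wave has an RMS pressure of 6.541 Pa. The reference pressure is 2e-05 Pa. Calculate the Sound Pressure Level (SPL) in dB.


Given values:
  p = 6.541 Pa
  p_ref = 2e-05 Pa
Formula: SPL = 20 * log10(p / p_ref)
Compute ratio: p / p_ref = 6.541 / 2e-05 = 327050
Compute log10: log10(327050) = 5.514614
Multiply: SPL = 20 * 5.514614 = 110.29

110.29 dB


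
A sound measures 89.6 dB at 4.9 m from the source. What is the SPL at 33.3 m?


Given values:
  SPL1 = 89.6 dB, r1 = 4.9 m, r2 = 33.3 m
Formula: SPL2 = SPL1 - 20 * log10(r2 / r1)
Compute ratio: r2 / r1 = 33.3 / 4.9 = 6.7959
Compute log10: log10(6.7959) = 0.832247
Compute drop: 20 * 0.832247 = 16.6449
SPL2 = 89.6 - 16.6449 = 72.96

72.96 dB


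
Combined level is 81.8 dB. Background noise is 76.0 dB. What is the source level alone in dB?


Given values:
  L_total = 81.8 dB, L_bg = 76.0 dB
Formula: L_source = 10 * log10(10^(L_total/10) - 10^(L_bg/10))
Convert to linear:
  10^(81.8/10) = 151356124.8436
  10^(76.0/10) = 39810717.0553
Difference: 151356124.8436 - 39810717.0553 = 111545407.7883
L_source = 10 * log10(111545407.7883) = 80.47

80.47 dB


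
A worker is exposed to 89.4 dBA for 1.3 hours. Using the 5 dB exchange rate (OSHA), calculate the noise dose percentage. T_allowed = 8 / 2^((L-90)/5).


Given values:
  L = 89.4 dBA, T = 1.3 hours
Formula: T_allowed = 8 / 2^((L - 90) / 5)
Compute exponent: (89.4 - 90) / 5 = -0.12
Compute 2^(-0.12) = 0.920188
T_allowed = 8 / 0.920188 = 8.693876 hours
Dose = (T / T_allowed) * 100
Dose = (1.3 / 8.693876) * 100 = 14.95

14.95 %


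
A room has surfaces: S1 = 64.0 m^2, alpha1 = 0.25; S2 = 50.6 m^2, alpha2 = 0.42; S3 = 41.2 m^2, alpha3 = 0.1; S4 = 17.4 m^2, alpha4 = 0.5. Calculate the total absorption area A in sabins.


Given surfaces:
  Surface 1: 64.0 * 0.25 = 16.0
  Surface 2: 50.6 * 0.42 = 21.252
  Surface 3: 41.2 * 0.1 = 4.12
  Surface 4: 17.4 * 0.5 = 8.7
Formula: A = sum(Si * alpha_i)
A = 16.0 + 21.252 + 4.12 + 8.7
A = 50.07

50.07 sabins


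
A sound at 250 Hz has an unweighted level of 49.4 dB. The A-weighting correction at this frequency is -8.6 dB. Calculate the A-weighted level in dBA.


Given values:
  SPL = 49.4 dB
  A-weighting at 250 Hz = -8.6 dB
Formula: L_A = SPL + A_weight
L_A = 49.4 + (-8.6)
L_A = 40.8

40.8 dBA


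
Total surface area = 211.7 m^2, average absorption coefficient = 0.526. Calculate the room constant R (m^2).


Given values:
  S = 211.7 m^2, alpha = 0.526
Formula: R = S * alpha / (1 - alpha)
Numerator: 211.7 * 0.526 = 111.3542
Denominator: 1 - 0.526 = 0.474
R = 111.3542 / 0.474 = 234.92

234.92 m^2


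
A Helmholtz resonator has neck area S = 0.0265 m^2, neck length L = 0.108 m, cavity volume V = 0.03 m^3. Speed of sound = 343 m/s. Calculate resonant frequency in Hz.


Given values:
  S = 0.0265 m^2, L = 0.108 m, V = 0.03 m^3, c = 343 m/s
Formula: f = (c / (2*pi)) * sqrt(S / (V * L))
Compute V * L = 0.03 * 0.108 = 0.00324
Compute S / (V * L) = 0.0265 / 0.00324 = 8.179
Compute sqrt(8.179) = 2.859895
Compute c / (2*pi) = 343 / 6.283185 = 54.590148
f = 54.590148 * 2.859895 = 156.12

156.12 Hz


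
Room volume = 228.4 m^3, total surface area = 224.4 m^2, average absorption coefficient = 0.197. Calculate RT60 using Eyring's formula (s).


Given values:
  V = 228.4 m^3, S = 224.4 m^2, alpha = 0.197
Formula: RT60 = 0.161 * V / (-S * ln(1 - alpha))
Compute ln(1 - 0.197) = ln(0.803) = -0.219401
Denominator: -224.4 * -0.219401 = 49.2336
Numerator: 0.161 * 228.4 = 36.7724
RT60 = 36.7724 / 49.2336 = 0.747

0.747 s


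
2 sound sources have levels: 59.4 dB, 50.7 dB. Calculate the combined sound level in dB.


Formula: L_total = 10 * log10( sum(10^(Li/10)) )
  Source 1: 10^(59.4/10) = 870963.59
  Source 2: 10^(50.7/10) = 117489.7555
Sum of linear values = 988453.3455
L_total = 10 * log10(988453.3455) = 59.95

59.95 dB


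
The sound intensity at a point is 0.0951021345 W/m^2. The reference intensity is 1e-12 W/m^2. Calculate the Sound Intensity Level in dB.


Given values:
  I = 0.0951021345 W/m^2
  I_ref = 1e-12 W/m^2
Formula: SIL = 10 * log10(I / I_ref)
Compute ratio: I / I_ref = 95102134500
Compute log10: log10(95102134500) = 10.97819
Multiply: SIL = 10 * 10.97819 = 109.78

109.78 dB


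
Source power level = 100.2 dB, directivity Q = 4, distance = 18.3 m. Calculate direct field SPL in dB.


Given values:
  Lw = 100.2 dB, Q = 4, r = 18.3 m
Formula: SPL = Lw + 10 * log10(Q / (4 * pi * r^2))
Compute 4 * pi * r^2 = 4 * pi * 18.3^2 = 4208.3519
Compute Q / denom = 4 / 4208.3519 = 0.00095049
Compute 10 * log10(0.00095049) = -30.2205
SPL = 100.2 + (-30.2205) = 69.98

69.98 dB


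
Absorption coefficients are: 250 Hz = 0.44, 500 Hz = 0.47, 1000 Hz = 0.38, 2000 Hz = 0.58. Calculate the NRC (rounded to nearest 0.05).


Given values:
  a_250 = 0.44, a_500 = 0.47
  a_1000 = 0.38, a_2000 = 0.58
Formula: NRC = (a250 + a500 + a1000 + a2000) / 4
Sum = 0.44 + 0.47 + 0.38 + 0.58 = 1.87
NRC = 1.87 / 4 = 0.4675
Rounded to nearest 0.05: 0.45

0.45


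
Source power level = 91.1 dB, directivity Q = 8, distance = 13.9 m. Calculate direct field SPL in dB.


Given values:
  Lw = 91.1 dB, Q = 8, r = 13.9 m
Formula: SPL = Lw + 10 * log10(Q / (4 * pi * r^2))
Compute 4 * pi * r^2 = 4 * pi * 13.9^2 = 2427.9485
Compute Q / denom = 8 / 2427.9485 = 0.00329496
Compute 10 * log10(0.00329496) = -24.8215
SPL = 91.1 + (-24.8215) = 66.28

66.28 dB


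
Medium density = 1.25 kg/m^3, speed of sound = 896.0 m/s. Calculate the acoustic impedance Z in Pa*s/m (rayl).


Given values:
  rho = 1.25 kg/m^3
  c = 896.0 m/s
Formula: Z = rho * c
Z = 1.25 * 896.0
Z = 1120.0

1120.0 rayl


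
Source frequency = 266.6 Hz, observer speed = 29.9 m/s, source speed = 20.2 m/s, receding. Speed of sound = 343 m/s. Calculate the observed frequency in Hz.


Given values:
  f_s = 266.6 Hz, v_o = 29.9 m/s, v_s = 20.2 m/s
  Direction: receding
Formula: f_o = f_s * (c - v_o) / (c + v_s)
Numerator: c - v_o = 343 - 29.9 = 313.1
Denominator: c + v_s = 343 + 20.2 = 363.2
f_o = 266.6 * 313.1 / 363.2 = 229.83

229.83 Hz


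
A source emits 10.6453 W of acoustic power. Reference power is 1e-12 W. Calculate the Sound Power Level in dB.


Given values:
  W = 10.6453 W
  W_ref = 1e-12 W
Formula: SWL = 10 * log10(W / W_ref)
Compute ratio: W / W_ref = 10645300000000
Compute log10: log10(10645300000000) = 13.027158
Multiply: SWL = 10 * 13.027158 = 130.27

130.27 dB


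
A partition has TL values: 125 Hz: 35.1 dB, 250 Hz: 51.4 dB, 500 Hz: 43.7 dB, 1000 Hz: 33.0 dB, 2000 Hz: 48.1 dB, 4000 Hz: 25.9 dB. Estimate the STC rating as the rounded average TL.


Given TL values at each frequency:
  125 Hz: 35.1 dB
  250 Hz: 51.4 dB
  500 Hz: 43.7 dB
  1000 Hz: 33.0 dB
  2000 Hz: 48.1 dB
  4000 Hz: 25.9 dB
Formula: STC ~ round(average of TL values)
Sum = 35.1 + 51.4 + 43.7 + 33.0 + 48.1 + 25.9 = 237.2
Average = 237.2 / 6 = 39.53
Rounded: 40

40


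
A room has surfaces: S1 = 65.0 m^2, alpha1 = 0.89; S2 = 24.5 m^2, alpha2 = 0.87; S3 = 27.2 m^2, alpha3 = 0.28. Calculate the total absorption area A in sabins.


Given surfaces:
  Surface 1: 65.0 * 0.89 = 57.85
  Surface 2: 24.5 * 0.87 = 21.315
  Surface 3: 27.2 * 0.28 = 7.616
Formula: A = sum(Si * alpha_i)
A = 57.85 + 21.315 + 7.616
A = 86.78

86.78 sabins


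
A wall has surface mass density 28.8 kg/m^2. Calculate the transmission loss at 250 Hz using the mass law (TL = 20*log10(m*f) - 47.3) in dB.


Given values:
  m = 28.8 kg/m^2, f = 250 Hz
Formula: TL = 20 * log10(m * f) - 47.3
Compute m * f = 28.8 * 250 = 7200.0
Compute log10(7200.0) = 3.857332
Compute 20 * 3.857332 = 77.1466
TL = 77.1466 - 47.3 = 29.85

29.85 dB


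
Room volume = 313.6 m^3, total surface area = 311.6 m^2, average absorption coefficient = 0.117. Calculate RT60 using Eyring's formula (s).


Given values:
  V = 313.6 m^3, S = 311.6 m^2, alpha = 0.117
Formula: RT60 = 0.161 * V / (-S * ln(1 - alpha))
Compute ln(1 - 0.117) = ln(0.883) = -0.12443
Denominator: -311.6 * -0.12443 = 38.7724
Numerator: 0.161 * 313.6 = 50.4896
RT60 = 50.4896 / 38.7724 = 1.302

1.302 s


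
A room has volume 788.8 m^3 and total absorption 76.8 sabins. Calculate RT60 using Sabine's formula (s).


Given values:
  V = 788.8 m^3
  A = 76.8 sabins
Formula: RT60 = 0.161 * V / A
Numerator: 0.161 * 788.8 = 126.9968
RT60 = 126.9968 / 76.8 = 1.654

1.654 s


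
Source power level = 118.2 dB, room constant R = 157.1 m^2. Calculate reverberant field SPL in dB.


Given values:
  Lw = 118.2 dB, R = 157.1 m^2
Formula: SPL = Lw + 10 * log10(4 / R)
Compute 4 / R = 4 / 157.1 = 0.025461
Compute 10 * log10(0.025461) = -15.9412
SPL = 118.2 + (-15.9412) = 102.26

102.26 dB


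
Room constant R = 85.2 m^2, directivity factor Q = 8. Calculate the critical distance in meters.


Given values:
  R = 85.2 m^2, Q = 8
Formula: d_c = 0.141 * sqrt(Q * R)
Compute Q * R = 8 * 85.2 = 681.6
Compute sqrt(681.6) = 26.1075
d_c = 0.141 * 26.1075 = 3.681

3.681 m


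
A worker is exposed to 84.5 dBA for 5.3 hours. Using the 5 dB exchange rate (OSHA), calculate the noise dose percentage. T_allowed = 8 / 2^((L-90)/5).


Given values:
  L = 84.5 dBA, T = 5.3 hours
Formula: T_allowed = 8 / 2^((L - 90) / 5)
Compute exponent: (84.5 - 90) / 5 = -1.1
Compute 2^(-1.1) = 0.466516
T_allowed = 8 / 0.466516 = 17.148394 hours
Dose = (T / T_allowed) * 100
Dose = (5.3 / 17.148394) * 100 = 30.91

30.91 %


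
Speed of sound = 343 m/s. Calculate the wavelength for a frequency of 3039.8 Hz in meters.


Given values:
  c = 343 m/s, f = 3039.8 Hz
Formula: lambda = c / f
lambda = 343 / 3039.8
lambda = 0.1128

0.1128 m


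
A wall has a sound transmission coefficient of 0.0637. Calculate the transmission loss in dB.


Given values:
  tau = 0.0637
Formula: TL = 10 * log10(1 / tau)
Compute 1 / tau = 1 / 0.0637 = 15.6986
Compute log10(15.6986) = 1.195861
TL = 10 * 1.195861 = 11.96

11.96 dB


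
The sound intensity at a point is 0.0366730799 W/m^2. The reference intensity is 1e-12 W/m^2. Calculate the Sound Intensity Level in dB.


Given values:
  I = 0.0366730799 W/m^2
  I_ref = 1e-12 W/m^2
Formula: SIL = 10 * log10(I / I_ref)
Compute ratio: I / I_ref = 36673079900
Compute log10: log10(36673079900) = 10.564347
Multiply: SIL = 10 * 10.564347 = 105.64

105.64 dB


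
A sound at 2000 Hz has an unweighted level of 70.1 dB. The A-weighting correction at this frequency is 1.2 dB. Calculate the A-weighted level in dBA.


Given values:
  SPL = 70.1 dB
  A-weighting at 2000 Hz = 1.2 dB
Formula: L_A = SPL + A_weight
L_A = 70.1 + (1.2)
L_A = 71.3

71.3 dBA


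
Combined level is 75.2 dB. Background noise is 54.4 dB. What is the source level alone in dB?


Given values:
  L_total = 75.2 dB, L_bg = 54.4 dB
Formula: L_source = 10 * log10(10^(L_total/10) - 10^(L_bg/10))
Convert to linear:
  10^(75.2/10) = 33113112.1483
  10^(54.4/10) = 275422.8703
Difference: 33113112.1483 - 275422.8703 = 32837689.278
L_source = 10 * log10(32837689.278) = 75.16

75.16 dB


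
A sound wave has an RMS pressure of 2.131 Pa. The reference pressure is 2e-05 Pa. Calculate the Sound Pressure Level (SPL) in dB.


Given values:
  p = 2.131 Pa
  p_ref = 2e-05 Pa
Formula: SPL = 20 * log10(p / p_ref)
Compute ratio: p / p_ref = 2.131 / 2e-05 = 106550
Compute log10: log10(106550) = 5.027553
Multiply: SPL = 20 * 5.027553 = 100.55

100.55 dB


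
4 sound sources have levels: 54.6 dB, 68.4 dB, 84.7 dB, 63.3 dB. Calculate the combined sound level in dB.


Formula: L_total = 10 * log10( sum(10^(Li/10)) )
  Source 1: 10^(54.6/10) = 288403.1503
  Source 2: 10^(68.4/10) = 6918309.7092
  Source 3: 10^(84.7/10) = 295120922.6666
  Source 4: 10^(63.3/10) = 2137962.0895
Sum of linear values = 304465597.6156
L_total = 10 * log10(304465597.6156) = 84.84

84.84 dB


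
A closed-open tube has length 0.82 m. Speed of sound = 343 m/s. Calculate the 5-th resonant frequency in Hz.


Given values:
  Tube type: closed-open, L = 0.82 m, c = 343 m/s, n = 5
Formula: f_n = (2n - 1) * c / (4 * L)
Compute 2n - 1 = 2*5 - 1 = 9
Compute 4 * L = 4 * 0.82 = 3.28
f = 9 * 343 / 3.28
f = 941.16

941.16 Hz


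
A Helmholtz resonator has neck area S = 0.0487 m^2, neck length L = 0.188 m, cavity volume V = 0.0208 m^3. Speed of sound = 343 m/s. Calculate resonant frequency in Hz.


Given values:
  S = 0.0487 m^2, L = 0.188 m, V = 0.0208 m^3, c = 343 m/s
Formula: f = (c / (2*pi)) * sqrt(S / (V * L))
Compute V * L = 0.0208 * 0.188 = 0.0039104
Compute S / (V * L) = 0.0487 / 0.0039104 = 12.454
Compute sqrt(12.454) = 3.529023
Compute c / (2*pi) = 343 / 6.283185 = 54.590148
f = 54.590148 * 3.529023 = 192.65

192.65 Hz


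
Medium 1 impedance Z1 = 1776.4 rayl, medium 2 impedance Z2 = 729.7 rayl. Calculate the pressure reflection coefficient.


Given values:
  Z1 = 1776.4 rayl, Z2 = 729.7 rayl
Formula: R = (Z2 - Z1) / (Z2 + Z1)
Numerator: Z2 - Z1 = 729.7 - 1776.4 = -1046.7
Denominator: Z2 + Z1 = 729.7 + 1776.4 = 2506.1
R = -1046.7 / 2506.1 = -0.4177

-0.4177


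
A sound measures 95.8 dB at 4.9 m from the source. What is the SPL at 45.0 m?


Given values:
  SPL1 = 95.8 dB, r1 = 4.9 m, r2 = 45.0 m
Formula: SPL2 = SPL1 - 20 * log10(r2 / r1)
Compute ratio: r2 / r1 = 45.0 / 4.9 = 9.1837
Compute log10: log10(9.1837) = 0.963018
Compute drop: 20 * 0.963018 = 19.2604
SPL2 = 95.8 - 19.2604 = 76.54

76.54 dB


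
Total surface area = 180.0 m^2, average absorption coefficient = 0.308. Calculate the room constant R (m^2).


Given values:
  S = 180.0 m^2, alpha = 0.308
Formula: R = S * alpha / (1 - alpha)
Numerator: 180.0 * 0.308 = 55.44
Denominator: 1 - 0.308 = 0.692
R = 55.44 / 0.692 = 80.12

80.12 m^2


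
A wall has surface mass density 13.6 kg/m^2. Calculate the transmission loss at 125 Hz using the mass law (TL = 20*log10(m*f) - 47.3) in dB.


Given values:
  m = 13.6 kg/m^2, f = 125 Hz
Formula: TL = 20 * log10(m * f) - 47.3
Compute m * f = 13.6 * 125 = 1700.0
Compute log10(1700.0) = 3.230449
Compute 20 * 3.230449 = 64.609
TL = 64.609 - 47.3 = 17.31

17.31 dB


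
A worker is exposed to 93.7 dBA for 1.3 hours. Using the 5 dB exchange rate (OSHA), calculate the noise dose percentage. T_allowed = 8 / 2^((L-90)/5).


Given values:
  L = 93.7 dBA, T = 1.3 hours
Formula: T_allowed = 8 / 2^((L - 90) / 5)
Compute exponent: (93.7 - 90) / 5 = 0.74
Compute 2^(0.74) = 1.670176
T_allowed = 8 / 1.670176 = 4.789914 hours
Dose = (T / T_allowed) * 100
Dose = (1.3 / 4.789914) * 100 = 27.14

27.14 %


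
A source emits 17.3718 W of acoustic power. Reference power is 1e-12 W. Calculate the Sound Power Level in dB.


Given values:
  W = 17.3718 W
  W_ref = 1e-12 W
Formula: SWL = 10 * log10(W / W_ref)
Compute ratio: W / W_ref = 17371800000000
Compute log10: log10(17371800000000) = 13.239845
Multiply: SWL = 10 * 13.239845 = 132.4

132.4 dB


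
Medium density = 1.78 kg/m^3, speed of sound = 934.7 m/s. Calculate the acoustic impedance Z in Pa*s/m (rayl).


Given values:
  rho = 1.78 kg/m^3
  c = 934.7 m/s
Formula: Z = rho * c
Z = 1.78 * 934.7
Z = 1663.77

1663.77 rayl


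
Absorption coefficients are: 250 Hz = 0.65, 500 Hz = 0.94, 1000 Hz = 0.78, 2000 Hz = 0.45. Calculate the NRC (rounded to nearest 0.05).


Given values:
  a_250 = 0.65, a_500 = 0.94
  a_1000 = 0.78, a_2000 = 0.45
Formula: NRC = (a250 + a500 + a1000 + a2000) / 4
Sum = 0.65 + 0.94 + 0.78 + 0.45 = 2.82
NRC = 2.82 / 4 = 0.705
Rounded to nearest 0.05: 0.7

0.7


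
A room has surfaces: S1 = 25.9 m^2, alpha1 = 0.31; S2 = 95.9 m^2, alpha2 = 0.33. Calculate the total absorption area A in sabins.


Given surfaces:
  Surface 1: 25.9 * 0.31 = 8.029
  Surface 2: 95.9 * 0.33 = 31.647
Formula: A = sum(Si * alpha_i)
A = 8.029 + 31.647
A = 39.68

39.68 sabins


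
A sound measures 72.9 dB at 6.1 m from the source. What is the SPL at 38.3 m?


Given values:
  SPL1 = 72.9 dB, r1 = 6.1 m, r2 = 38.3 m
Formula: SPL2 = SPL1 - 20 * log10(r2 / r1)
Compute ratio: r2 / r1 = 38.3 / 6.1 = 6.2787
Compute log10: log10(6.2787) = 0.79787
Compute drop: 20 * 0.79787 = 15.9574
SPL2 = 72.9 - 15.9574 = 56.94

56.94 dB


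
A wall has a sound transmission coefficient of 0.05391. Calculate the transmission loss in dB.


Given values:
  tau = 0.05391
Formula: TL = 10 * log10(1 / tau)
Compute 1 / tau = 1 / 0.05391 = 18.5494
Compute log10(18.5494) = 1.26833
TL = 10 * 1.26833 = 12.68

12.68 dB


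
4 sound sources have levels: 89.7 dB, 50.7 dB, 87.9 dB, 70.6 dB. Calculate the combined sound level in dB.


Formula: L_total = 10 * log10( sum(10^(Li/10)) )
  Source 1: 10^(89.7/10) = 933254300.797
  Source 2: 10^(50.7/10) = 117489.7555
  Source 3: 10^(87.9/10) = 616595001.8615
  Source 4: 10^(70.6/10) = 11481536.215
Sum of linear values = 1561448328.629
L_total = 10 * log10(1561448328.629) = 91.94

91.94 dB


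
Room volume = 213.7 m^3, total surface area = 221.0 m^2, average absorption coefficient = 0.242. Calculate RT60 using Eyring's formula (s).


Given values:
  V = 213.7 m^3, S = 221.0 m^2, alpha = 0.242
Formula: RT60 = 0.161 * V / (-S * ln(1 - alpha))
Compute ln(1 - 0.242) = ln(0.758) = -0.277072
Denominator: -221.0 * -0.277072 = 61.2329
Numerator: 0.161 * 213.7 = 34.4057
RT60 = 34.4057 / 61.2329 = 0.562

0.562 s


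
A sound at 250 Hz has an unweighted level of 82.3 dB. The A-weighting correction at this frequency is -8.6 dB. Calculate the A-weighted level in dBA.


Given values:
  SPL = 82.3 dB
  A-weighting at 250 Hz = -8.6 dB
Formula: L_A = SPL + A_weight
L_A = 82.3 + (-8.6)
L_A = 73.7

73.7 dBA


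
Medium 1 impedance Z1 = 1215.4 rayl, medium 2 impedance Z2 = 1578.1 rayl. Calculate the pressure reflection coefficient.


Given values:
  Z1 = 1215.4 rayl, Z2 = 1578.1 rayl
Formula: R = (Z2 - Z1) / (Z2 + Z1)
Numerator: Z2 - Z1 = 1578.1 - 1215.4 = 362.7
Denominator: Z2 + Z1 = 1578.1 + 1215.4 = 2793.5
R = 362.7 / 2793.5 = 0.1298

0.1298


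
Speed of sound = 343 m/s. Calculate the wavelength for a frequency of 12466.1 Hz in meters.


Given values:
  c = 343 m/s, f = 12466.1 Hz
Formula: lambda = c / f
lambda = 343 / 12466.1
lambda = 0.0275

0.0275 m
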